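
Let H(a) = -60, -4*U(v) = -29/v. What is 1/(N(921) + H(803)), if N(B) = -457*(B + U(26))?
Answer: -104/43792781 ≈ -2.3748e-6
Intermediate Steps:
U(v) = 29/(4*v) (U(v) = -(-29)/(4*v) = 29/(4*v))
N(B) = -13253/104 - 457*B (N(B) = -457*(B + (29/4)/26) = -457*(B + (29/4)*(1/26)) = -457*(B + 29/104) = -457*(29/104 + B) = -13253/104 - 457*B)
1/(N(921) + H(803)) = 1/((-13253/104 - 457*921) - 60) = 1/((-13253/104 - 420897) - 60) = 1/(-43786541/104 - 60) = 1/(-43792781/104) = -104/43792781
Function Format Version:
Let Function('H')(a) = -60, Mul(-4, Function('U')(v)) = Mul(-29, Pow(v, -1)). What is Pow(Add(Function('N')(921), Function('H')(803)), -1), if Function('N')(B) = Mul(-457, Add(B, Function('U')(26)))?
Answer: Rational(-104, 43792781) ≈ -2.3748e-6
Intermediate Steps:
Function('U')(v) = Mul(Rational(29, 4), Pow(v, -1)) (Function('U')(v) = Mul(Rational(-1, 4), Mul(-29, Pow(v, -1))) = Mul(Rational(29, 4), Pow(v, -1)))
Function('N')(B) = Add(Rational(-13253, 104), Mul(-457, B)) (Function('N')(B) = Mul(-457, Add(B, Mul(Rational(29, 4), Pow(26, -1)))) = Mul(-457, Add(B, Mul(Rational(29, 4), Rational(1, 26)))) = Mul(-457, Add(B, Rational(29, 104))) = Mul(-457, Add(Rational(29, 104), B)) = Add(Rational(-13253, 104), Mul(-457, B)))
Pow(Add(Function('N')(921), Function('H')(803)), -1) = Pow(Add(Add(Rational(-13253, 104), Mul(-457, 921)), -60), -1) = Pow(Add(Add(Rational(-13253, 104), -420897), -60), -1) = Pow(Add(Rational(-43786541, 104), -60), -1) = Pow(Rational(-43792781, 104), -1) = Rational(-104, 43792781)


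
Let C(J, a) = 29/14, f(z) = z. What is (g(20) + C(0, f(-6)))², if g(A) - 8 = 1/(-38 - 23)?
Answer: 73736569/729316 ≈ 101.10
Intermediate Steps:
g(A) = 487/61 (g(A) = 8 + 1/(-38 - 23) = 8 + 1/(-61) = 8 - 1/61 = 487/61)
C(J, a) = 29/14 (C(J, a) = 29*(1/14) = 29/14)
(g(20) + C(0, f(-6)))² = (487/61 + 29/14)² = (8587/854)² = 73736569/729316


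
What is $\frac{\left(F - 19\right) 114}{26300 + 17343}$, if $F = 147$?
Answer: $\frac{768}{2297} \approx 0.33435$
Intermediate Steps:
$\frac{\left(F - 19\right) 114}{26300 + 17343} = \frac{\left(147 - 19\right) 114}{26300 + 17343} = \frac{128 \cdot 114}{43643} = 14592 \cdot \frac{1}{43643} = \frac{768}{2297}$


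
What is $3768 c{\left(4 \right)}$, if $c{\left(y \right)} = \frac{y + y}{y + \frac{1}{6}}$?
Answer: $\frac{180864}{25} \approx 7234.6$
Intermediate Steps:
$c{\left(y \right)} = \frac{2 y}{\frac{1}{6} + y}$ ($c{\left(y \right)} = \frac{2 y}{y + \frac{1}{6}} = \frac{2 y}{\frac{1}{6} + y}$)
$3768 c{\left(4 \right)} = 3768 \cdot 12 \cdot 4 \frac{1}{1 + 6 \cdot 4} = 3768 \cdot 12 \cdot 4 \frac{1}{1 + 24} = 3768 \cdot 12 \cdot 4 \cdot \frac{1}{25} = 3768 \cdot \frac{48}{25} = \frac{180864}{25}$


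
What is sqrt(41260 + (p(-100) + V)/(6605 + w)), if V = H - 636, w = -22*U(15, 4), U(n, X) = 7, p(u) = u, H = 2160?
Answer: 2*sqrt(429265157871)/6451 ≈ 203.13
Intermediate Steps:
w = -154 (w = -22*7 = -154)
V = 1524 (V = 2160 - 636 = 1524)
sqrt(41260 + (p(-100) + V)/(6605 + w)) = sqrt(41260 + (-100 + 1524)/(6605 - 154)) = sqrt(41260 + 1424/6451) = sqrt(266169684/6451) = 2*sqrt(429265157871)/6451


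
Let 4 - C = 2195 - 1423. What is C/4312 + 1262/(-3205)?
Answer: -987898/1727495 ≈ -0.57187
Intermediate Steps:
C = -768 (C = 4 - (2195 - 1423) = 4 - 1*772 = 4 - 772 = -768)
C/4312 + 1262/(-3205) = -768/4312 + 1262/(-3205) = -768*1/4312 + 1262*(-1/3205) = -96/539 - 1262/3205 = -987898/1727495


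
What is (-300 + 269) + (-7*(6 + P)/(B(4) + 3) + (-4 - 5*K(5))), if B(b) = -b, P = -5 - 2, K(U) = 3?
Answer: -57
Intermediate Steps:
P = -7
(-300 + 269) + (-7*(6 + P)/(B(4) + 3) + (-4 - 5*K(5))) = (-300 + 269) + (-7*(6 - 7)/(-1*4 + 3) + (-4 - 5*3)) = -31 + (-(-7)/(-4 + 3) + (-4 - 15)) = -31 + (-(-7)/(-1) - 19) = -31 + (-(-7)*(-1) - 19) = -31 + (-7*1 - 19) = -31 + (-7 - 19) = -31 - 26 = -57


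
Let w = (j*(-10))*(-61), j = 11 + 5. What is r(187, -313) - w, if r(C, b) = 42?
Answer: -9718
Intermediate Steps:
j = 16
w = 9760 (w = (16*(-10))*(-61) = -160*(-61) = 9760)
r(187, -313) - w = 42 - 1*9760 = 42 - 9760 = -9718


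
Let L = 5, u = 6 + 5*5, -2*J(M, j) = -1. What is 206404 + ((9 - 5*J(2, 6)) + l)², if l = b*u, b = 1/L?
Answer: 20656529/100 ≈ 2.0657e+5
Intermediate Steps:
J(M, j) = ½ (J(M, j) = -½*(-1) = ½)
u = 31 (u = 6 + 25 = 31)
b = ⅕ (b = 1/5 = ⅕ ≈ 0.20000)
l = 31/5 (l = (⅕)*31 = 31/5 ≈ 6.2000)
206404 + ((9 - 5*J(2, 6)) + l)² = 206404 + ((9 - 5*½) + 31/5)² = 206404 + ((9 - 5/2) + 31/5)² = 206404 + (13/2 + 31/5)² = 206404 + (127/10)² = 206404 + 16129/100 = 20656529/100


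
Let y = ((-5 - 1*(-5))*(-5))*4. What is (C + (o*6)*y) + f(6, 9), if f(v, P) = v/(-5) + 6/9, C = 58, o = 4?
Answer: 862/15 ≈ 57.467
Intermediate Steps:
y = 0 (y = ((-5 + 5)*(-5))*4 = (0*(-5))*4 = 0*4 = 0)
f(v, P) = ⅔ - v/5 (f(v, P) = v*(-⅕) + 6*(⅑) = -v/5 + ⅔ = ⅔ - v/5)
(C + (o*6)*y) + f(6, 9) = (58 + (4*6)*0) + (⅔ - ⅕*6) = (58 + 24*0) + (⅔ - 6/5) = (58 + 0) - 8/15 = 58 - 8/15 = 862/15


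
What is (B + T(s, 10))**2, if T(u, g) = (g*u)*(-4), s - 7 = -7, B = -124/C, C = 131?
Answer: 15376/17161 ≈ 0.89598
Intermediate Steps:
B = -124/131 ≈ -0.94656
s = 0 (s = 7 - 7 = 0)
T(u, g) = -4*g*u
(B + T(s, 10))**2 = (-124/131 - 4*10*0)**2 = (-124/131 + 0)**2 = (-124/131)**2 = 15376/17161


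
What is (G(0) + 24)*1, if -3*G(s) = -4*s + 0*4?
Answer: 24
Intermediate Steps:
G(s) = 4*s/3 (G(s) = -(-4*s + 0*4)/3 = -(-4*s + 0)/3 = -(-4)*s/3 = 4*s/3)
(G(0) + 24)*1 = ((4/3)*0 + 24)*1 = (0 + 24)*1 = 24*1 = 24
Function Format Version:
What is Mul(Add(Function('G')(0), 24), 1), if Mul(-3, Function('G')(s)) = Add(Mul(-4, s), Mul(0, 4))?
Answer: 24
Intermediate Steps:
Function('G')(s) = Mul(Rational(4, 3), s) (Function('G')(s) = Mul(Rational(-1, 3), Add(Mul(-4, s), Mul(0, 4))) = Mul(Rational(-1, 3), Add(Mul(-4, s), 0)) = Mul(Rational(-1, 3), Mul(-4, s)) = Mul(Rational(4, 3), s))
Mul(Add(Function('G')(0), 24), 1) = Mul(Add(Mul(Rational(4, 3), 0), 24), 1) = Mul(Add(0, 24), 1) = Mul(24, 1) = 24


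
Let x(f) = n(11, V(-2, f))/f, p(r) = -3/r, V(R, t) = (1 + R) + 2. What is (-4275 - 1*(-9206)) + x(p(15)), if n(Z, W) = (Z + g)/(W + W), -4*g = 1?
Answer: 39233/8 ≈ 4904.1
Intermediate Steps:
g = -1/4 (g = -1/4*1 = -1/4 ≈ -0.25000)
V(R, t) = 3 + R
n(Z, W) = (-1/4 + Z)/(2*W) (n(Z, W) = (Z - 1/4)/(W + W) = (-1/4 + Z)/((2*W)) = (-1/4 + Z)*(1/(2*W)) = (-1/4 + Z)/(2*W))
x(f) = 43/(8*f) (x(f) = ((-1 + 4*11)/(8*(3 - 2)))/f = ((1/8)*(-1 + 44)/1)/f = ((1/8)*1*43)/f = 43/(8*f))
(-4275 - 1*(-9206)) + x(p(15)) = (-4275 - 1*(-9206)) + 43/(8*((-3/15))) = (-4275 + 9206) + 43/(8*((-3*1/15))) = 4931 + 43/(8*(-1/5)) = 4931 + (43/8)*(-5) = 4931 - 215/8 = 39233/8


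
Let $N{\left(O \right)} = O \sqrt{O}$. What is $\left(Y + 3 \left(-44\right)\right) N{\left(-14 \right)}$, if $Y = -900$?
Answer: $14448 i \sqrt{14} \approx 54059.0 i$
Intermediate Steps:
$N{\left(O \right)} = O^{\frac{3}{2}}$
$\left(Y + 3 \left(-44\right)\right) N{\left(-14 \right)} = \left(-900 + 3 \left(-44\right)\right) \left(-14\right)^{\frac{3}{2}} = \left(-900 - 132\right) \left(- 14 i \sqrt{14}\right) = - 1032 \left(- 14 i \sqrt{14}\right) = 14448 i \sqrt{14}$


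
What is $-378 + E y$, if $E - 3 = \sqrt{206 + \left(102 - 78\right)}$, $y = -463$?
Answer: $-1767 - 463 \sqrt{230} \approx -8788.8$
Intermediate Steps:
$E = 3 + \sqrt{230}$ ($E = 3 + \sqrt{206 + \left(102 - 78\right)} = 3 + \sqrt{206 + 24} = 3 + \sqrt{230} \approx 18.166$)
$-378 + E y = -378 + \left(3 + \sqrt{230}\right) \left(-463\right) = -378 - \left(1389 + 463 \sqrt{230}\right) = -1767 - 463 \sqrt{230}$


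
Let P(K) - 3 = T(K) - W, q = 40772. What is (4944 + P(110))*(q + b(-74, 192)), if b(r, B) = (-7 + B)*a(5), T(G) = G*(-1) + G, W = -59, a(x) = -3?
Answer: 201326302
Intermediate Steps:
T(G) = 0 (T(G) = -G + G = 0)
b(r, B) = 21 - 3*B (b(r, B) = (-7 + B)*(-3) = 21 - 3*B)
P(K) = 62 (P(K) = 3 + (0 - 1*(-59)) = 3 + (0 + 59) = 3 + 59 = 62)
(4944 + P(110))*(q + b(-74, 192)) = (4944 + 62)*(40772 + (21 - 3*192)) = 5006*(40772 + (21 - 576)) = 5006*(40772 - 555) = 5006*40217 = 201326302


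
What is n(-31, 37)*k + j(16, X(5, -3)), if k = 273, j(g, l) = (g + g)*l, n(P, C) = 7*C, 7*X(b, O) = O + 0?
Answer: 494853/7 ≈ 70693.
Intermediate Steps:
X(b, O) = O/7 (X(b, O) = (O + 0)/7 = O/7)
j(g, l) = 2*g*l (j(g, l) = (2*g)*l = 2*g*l)
n(-31, 37)*k + j(16, X(5, -3)) = (7*37)*273 + 2*16*((1/7)*(-3)) = 259*273 + 2*16*(-3/7) = 70707 - 96/7 = 494853/7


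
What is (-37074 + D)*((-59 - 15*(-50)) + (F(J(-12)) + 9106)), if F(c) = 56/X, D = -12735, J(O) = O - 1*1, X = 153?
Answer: -24887847191/51 ≈ -4.8800e+8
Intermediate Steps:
J(O) = -1 + O (J(O) = O - 1 = -1 + O)
F(c) = 56/153
(-37074 + D)*((-59 - 15*(-50)) + (F(J(-12)) + 9106)) = (-37074 - 12735)*((-59 - 15*(-50)) + (56/153 + 9106)) = -49809*((-59 + 750) + 1393274/153) = -49809*(691 + 1393274/153) = -49809*1498997/153 = -24887847191/51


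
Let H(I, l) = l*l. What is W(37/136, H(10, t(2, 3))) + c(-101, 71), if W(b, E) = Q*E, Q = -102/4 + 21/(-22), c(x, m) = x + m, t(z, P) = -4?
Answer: -4986/11 ≈ -453.27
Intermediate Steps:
H(I, l) = l²
c(x, m) = m + x
Q = -291/11 (Q = -102*¼ + 21*(-1/22) = -51/2 - 21/22 = -291/11 ≈ -26.455)
W(b, E) = -291*E/11
W(37/136, H(10, t(2, 3))) + c(-101, 71) = -291/11*(-4)² + (71 - 101) = -291/11*16 - 30 = -4656/11 - 30 = -4986/11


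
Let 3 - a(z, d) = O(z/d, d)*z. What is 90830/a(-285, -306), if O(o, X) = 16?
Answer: 90830/4563 ≈ 19.906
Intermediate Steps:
a(z, d) = 3 - 16*z
90830/a(-285, -306) = 90830/(3 - 16*(-285)) = 90830/(3 + 4560) = 90830/4563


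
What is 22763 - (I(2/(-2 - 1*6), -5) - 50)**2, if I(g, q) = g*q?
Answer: 326183/16 ≈ 20386.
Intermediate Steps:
22763 - (I(2/(-2 - 1*6), -5) - 50)**2 = 22763 - ((2/(-2 - 1*6))*(-5) - 50)**2 = 22763 - ((2/(-2 - 6))*(-5) - 50)**2 = 22763 - ((2/(-8))*(-5) - 50)**2 = 22763 - ((2*(-1/8))*(-5) - 50)**2 = 22763 - (-1/4*(-5) - 50)**2 = 22763 - (5/4 - 50)**2 = 22763 - (-195/4)**2 = 22763 - 1*38025/16 = 22763 - 38025/16 = 326183/16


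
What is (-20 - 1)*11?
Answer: -231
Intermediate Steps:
(-20 - 1)*11 = -21*11 = -231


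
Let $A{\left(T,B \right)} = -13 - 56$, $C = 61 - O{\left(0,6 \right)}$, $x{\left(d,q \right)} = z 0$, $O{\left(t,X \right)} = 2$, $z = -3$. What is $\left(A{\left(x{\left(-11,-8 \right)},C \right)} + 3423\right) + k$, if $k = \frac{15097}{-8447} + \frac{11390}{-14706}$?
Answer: $\frac{208160479108}{62110791} \approx 3351.4$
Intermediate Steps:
$x{\left(d,q \right)} = 0$ ($x{\left(d,q \right)} = \left(-3\right) 0 = 0$)
$C = 59$ ($C = 61 - 2 = 59$)
$A{\left(T,B \right)} = -69$
$k = - \frac{159113906}{62110791}$ ($k = 15097 \left(- \frac{1}{8447}\right) + 11390 \left(- \frac{1}{14706}\right) = - \frac{15097}{8447} - \frac{5695}{7353} = - \frac{159113906}{62110791} \approx -2.5618$)
$\left(A{\left(x{\left(-11,-8 \right)},C \right)} + 3423\right) + k = \left(-69 + 3423\right) - \frac{159113906}{62110791} = 3354 - \frac{159113906}{62110791} = \frac{208160479108}{62110791}$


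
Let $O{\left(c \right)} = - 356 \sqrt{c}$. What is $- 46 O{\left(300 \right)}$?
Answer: $163760 \sqrt{3} \approx 2.8364 \cdot 10^{5}$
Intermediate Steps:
$- 46 O{\left(300 \right)} = - 46 \left(- 356 \sqrt{300}\right) = - 46 \left(- 356 \cdot 10 \sqrt{3}\right) = - 46 \left(- 3560 \sqrt{3}\right) = 163760 \sqrt{3}$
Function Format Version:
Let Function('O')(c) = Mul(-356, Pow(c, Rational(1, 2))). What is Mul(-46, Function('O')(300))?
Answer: Mul(163760, Pow(3, Rational(1, 2))) ≈ 2.8364e+5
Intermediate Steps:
Mul(-46, Function('O')(300)) = Mul(-46, Mul(-356, Pow(300, Rational(1, 2)))) = Mul(-46, Mul(-356, Mul(10, Pow(3, Rational(1, 2))))) = Mul(-46, Mul(-3560, Pow(3, Rational(1, 2)))) = Mul(163760, Pow(3, Rational(1, 2)))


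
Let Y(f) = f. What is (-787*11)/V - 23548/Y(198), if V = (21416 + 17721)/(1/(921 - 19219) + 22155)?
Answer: -355870238634451/70896753774 ≈ -5019.6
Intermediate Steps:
V = 716128826/405392189 (V = 39137/(1/(-18298) + 22155) = 39137/(-1/18298 + 22155) = 39137/(405392189/18298) = 39137*(18298/405392189) = 716128826/405392189 ≈ 1.7665)
(-787*11)/V - 23548/Y(198) = (-787*11)/(716128826/405392189) - 23548/198 = -8657*405392189/716128826 - 23548*1/198 = -3509480180173/716128826 - 11774/99 = -355870238634451/70896753774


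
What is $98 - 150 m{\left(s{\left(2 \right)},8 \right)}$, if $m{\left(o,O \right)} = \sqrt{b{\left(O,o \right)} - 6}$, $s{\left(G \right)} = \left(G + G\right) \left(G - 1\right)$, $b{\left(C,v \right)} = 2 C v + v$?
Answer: $98 - 150 \sqrt{62} \approx -1083.1$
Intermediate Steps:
$b{\left(C,v \right)} = v + 2 C v$ ($b{\left(C,v \right)} = 2 C v + v = v + 2 C v$)
$s{\left(G \right)} = 2 G \left(-1 + G\right)$
$m{\left(o,O \right)} = \sqrt{-6 + o \left(1 + 2 O\right)}$ ($m{\left(o,O \right)} = \sqrt{o \left(1 + 2 O\right) - 6} = \sqrt{-6 + o \left(1 + 2 O\right)}$)
$98 - 150 m{\left(s{\left(2 \right)},8 \right)} = 98 - 150 \sqrt{-6 + 2 \cdot 2 \left(-1 + 2\right) \left(1 + 2 \cdot 8\right)} = 98 - 150 \sqrt{-6 + 2 \cdot 2 \cdot 1 \left(1 + 16\right)} = 98 - 150 \sqrt{-6 + 4 \cdot 17} = 98 - 150 \sqrt{-6 + 68} = 98 - 150 \sqrt{62}$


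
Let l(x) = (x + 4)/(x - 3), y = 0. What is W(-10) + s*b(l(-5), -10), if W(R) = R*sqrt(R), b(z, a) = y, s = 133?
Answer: -10*I*sqrt(10) ≈ -31.623*I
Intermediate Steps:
l(x) = (4 + x)/(-3 + x)
b(z, a) = 0
W(R) = R**(3/2)
W(-10) + s*b(l(-5), -10) = (-10)**(3/2) + 133*0 = -10*I*sqrt(10) + 0 = -10*I*sqrt(10)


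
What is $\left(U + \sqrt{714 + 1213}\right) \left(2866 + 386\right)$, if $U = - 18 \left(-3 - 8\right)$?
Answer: $643896 + 3252 \sqrt{1927} \approx 7.8665 \cdot 10^{5}$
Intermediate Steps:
$U = 198$ ($U = \left(-18\right) \left(-11\right) = 198$)
$\left(U + \sqrt{714 + 1213}\right) \left(2866 + 386\right) = \left(198 + \sqrt{714 + 1213}\right) \left(2866 + 386\right) = \left(198 + \sqrt{1927}\right) 3252 = 643896 + 3252 \sqrt{1927}$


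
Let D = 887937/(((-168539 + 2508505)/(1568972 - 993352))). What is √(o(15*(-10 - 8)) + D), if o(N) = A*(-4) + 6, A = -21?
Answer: 2*√74780179018302630/1169983 ≈ 467.46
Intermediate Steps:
o(N) = 90 (o(N) = -21*(-4) + 6 = 84 + 6 = 90)
D = 255557147970/1169983 (D = 887937/((2339966/575620)) = 887937/((2339966*(1/575620))) = 887937/(1169983/287810) = 887937*(287810/1169983) = 255557147970/1169983 ≈ 2.1843e+5)
√(o(15*(-10 - 8)) + D) = √(90 + 255557147970/1169983) = √(255662446440/1169983) = 2*√74780179018302630/1169983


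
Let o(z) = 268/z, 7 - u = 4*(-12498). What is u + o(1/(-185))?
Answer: 419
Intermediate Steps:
u = 49999 (u = 7 - 4*(-12498) = 7 - 1*(-49992) = 7 + 49992 = 49999)
u + o(1/(-185)) = 49999 + 268/(1/(-185)) = 49999 + 268/(-1/185) = 49999 + 268*(-185) = 49999 - 49580 = 419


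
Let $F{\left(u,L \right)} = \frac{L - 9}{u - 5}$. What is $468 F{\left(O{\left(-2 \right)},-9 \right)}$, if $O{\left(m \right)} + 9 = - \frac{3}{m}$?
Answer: $\frac{16848}{25} \approx 673.92$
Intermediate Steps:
$O{\left(m \right)} = -9 - \frac{3}{m}$
$F{\left(u,L \right)} = \frac{-9 + L}{-5 + u}$
$468 F{\left(O{\left(-2 \right)},-9 \right)} = 468 \frac{-9 - 9}{-5 - \left(9 + \frac{3}{-2}\right)} = 468 \frac{1}{-5 - \frac{15}{2}} \left(-18\right) = 468 \frac{1}{- \frac{25}{2}} \left(-18\right) = 468 \left(\left(- \frac{2}{25}\right) \left(-18\right)\right) = 468 \cdot \frac{36}{25} = \frac{16848}{25}$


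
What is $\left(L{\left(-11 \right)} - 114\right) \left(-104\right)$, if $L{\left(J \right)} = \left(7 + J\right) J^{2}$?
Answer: $62192$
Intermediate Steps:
$L{\left(J \right)} = J^{2} \left(7 + J\right)$
$\left(L{\left(-11 \right)} - 114\right) \left(-104\right) = \left(\left(-11\right)^{2} \left(7 - 11\right) - 114\right) \left(-104\right) = \left(121 \left(-4\right) - 114\right) \left(-104\right) = \left(-484 - 114\right) \left(-104\right) = \left(-598\right) \left(-104\right) = 62192$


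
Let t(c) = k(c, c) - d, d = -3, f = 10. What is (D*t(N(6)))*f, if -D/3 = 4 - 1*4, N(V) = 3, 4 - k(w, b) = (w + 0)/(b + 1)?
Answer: 0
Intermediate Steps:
k(w, b) = 4 - w/(1 + b) (k(w, b) = 4 - (w + 0)/(b + 1) = 4 - w/(1 + b))
t(c) = 3 + (4 + 3*c)/(1 + c) (t(c) = (4 - c + 4*c)/(1 + c) - 1*(-3) = (4 + 3*c)/(1 + c) + 3 = 3 + (4 + 3*c)/(1 + c))
D = 0 (D = -3*(4 - 1*4) = -3*(4 - 4) = -3*0 = 0)
(D*t(N(6)))*f = (0*((7 + 6*3)/(1 + 3)))*10 = (0*((7 + 18)/4))*10 = (0*((¼)*25))*10 = (0*(25/4))*10 = 0*10 = 0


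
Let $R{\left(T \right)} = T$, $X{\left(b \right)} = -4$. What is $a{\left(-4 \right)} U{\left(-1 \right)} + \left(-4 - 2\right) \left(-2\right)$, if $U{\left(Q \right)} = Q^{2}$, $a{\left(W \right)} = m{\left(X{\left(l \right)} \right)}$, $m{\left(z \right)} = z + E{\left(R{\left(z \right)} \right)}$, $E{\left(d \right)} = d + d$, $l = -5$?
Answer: $0$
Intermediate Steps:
$E{\left(d \right)} = 2 d$
$m{\left(z \right)} = 3 z$ ($m{\left(z \right)} = z + 2 z = 3 z$)
$a{\left(W \right)} = -12$ ($a{\left(W \right)} = 3 \left(-4\right) = -12$)
$a{\left(-4 \right)} U{\left(-1 \right)} + \left(-4 - 2\right) \left(-2\right) = - 12 \left(-1\right)^{2} + \left(-4 - 2\right) \left(-2\right) = \left(-12\right) 1 - -12 = -12 + 12 = 0$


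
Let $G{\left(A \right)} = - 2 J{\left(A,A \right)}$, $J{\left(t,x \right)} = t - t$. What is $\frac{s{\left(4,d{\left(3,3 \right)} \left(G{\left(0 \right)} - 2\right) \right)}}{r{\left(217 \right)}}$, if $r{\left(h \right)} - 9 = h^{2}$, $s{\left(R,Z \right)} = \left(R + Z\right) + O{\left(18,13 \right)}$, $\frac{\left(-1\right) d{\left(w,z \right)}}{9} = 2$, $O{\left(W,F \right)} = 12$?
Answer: $\frac{26}{23549} \approx 0.0011041$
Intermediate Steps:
$J{\left(t,x \right)} = 0$
$d{\left(w,z \right)} = -18$ ($d{\left(w,z \right)} = \left(-9\right) 2 = -18$)
$G{\left(A \right)} = 0$ ($G{\left(A \right)} = \left(-2\right) 0 = 0$)
$s{\left(R,Z \right)} = 12 + R + Z$ ($s{\left(R,Z \right)} = \left(R + Z\right) + 12 = 12 + R + Z$)
$r{\left(h \right)} = 9 + h^{2}$
$\frac{s{\left(4,d{\left(3,3 \right)} \left(G{\left(0 \right)} - 2\right) \right)}}{r{\left(217 \right)}} = \frac{12 + 4 - 18 \left(0 - 2\right)}{9 + 217^{2}} = \frac{12 + 4 - -36}{9 + 47089} = \frac{12 + 4 + 36}{47098} = 52 \cdot \frac{1}{47098} = \frac{26}{23549}$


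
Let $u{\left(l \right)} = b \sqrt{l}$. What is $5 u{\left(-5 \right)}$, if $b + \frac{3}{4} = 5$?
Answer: $\frac{85 i \sqrt{5}}{4} \approx 47.516 i$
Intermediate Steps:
$b = \frac{17}{4}$ ($b = - \frac{3}{4} + 5 = \frac{17}{4} \approx 4.25$)
$u{\left(l \right)} = \frac{17 \sqrt{l}}{4}$
$5 u{\left(-5 \right)} = 5 \frac{17 \sqrt{-5}}{4} = 5 \frac{17 i \sqrt{5}}{4} = \frac{85 i \sqrt{5}}{4}$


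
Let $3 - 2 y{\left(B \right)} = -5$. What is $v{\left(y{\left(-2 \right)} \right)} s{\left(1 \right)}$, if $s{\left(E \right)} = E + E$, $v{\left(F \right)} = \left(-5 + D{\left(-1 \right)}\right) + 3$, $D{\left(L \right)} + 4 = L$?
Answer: $-14$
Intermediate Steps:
$D{\left(L \right)} = -4 + L$
$y{\left(B \right)} = 4$ ($y{\left(B \right)} = \frac{3}{2} - - \frac{5}{2} = \frac{3}{2} + \frac{5}{2} = 4$)
$v{\left(F \right)} = -7$ ($v{\left(F \right)} = \left(-5 - 5\right) + 3 = -10 + 3 = -7$)
$s{\left(E \right)} = 2 E$
$v{\left(y{\left(-2 \right)} \right)} s{\left(1 \right)} = - 7 \cdot 2 \cdot 1 = \left(-7\right) 2 = -14$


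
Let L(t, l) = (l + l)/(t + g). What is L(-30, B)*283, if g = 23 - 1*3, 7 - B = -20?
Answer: -7641/5 ≈ -1528.2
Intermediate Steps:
B = 27 (B = 7 - 1*(-20) = 7 + 20 = 27)
g = 20 (g = 23 - 3 = 20)
L(t, l) = 2*l/(20 + t) (L(t, l) = (l + l)/(t + 20) = (2*l)/(20 + t) = 2*l/(20 + t))
L(-30, B)*283 = (2*27/(20 - 30))*283 = (2*27/(-10))*283 = (2*27*(-⅒))*283 = -27/5*283 = -7641/5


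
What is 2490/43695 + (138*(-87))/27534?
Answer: -5067139/13367757 ≈ -0.37906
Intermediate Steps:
2490/43695 + (138*(-87))/27534 = 2490*(1/43695) - 12006*1/27534 = 166/2913 - 2001/4589 = -5067139/13367757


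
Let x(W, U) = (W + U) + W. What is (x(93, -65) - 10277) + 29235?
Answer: 19079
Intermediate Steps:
x(W, U) = U + 2*W (x(W, U) = (U + W) + W = U + 2*W)
(x(93, -65) - 10277) + 29235 = ((-65 + 2*93) - 10277) + 29235 = ((-65 + 186) - 10277) + 29235 = (121 - 10277) + 29235 = -10156 + 29235 = 19079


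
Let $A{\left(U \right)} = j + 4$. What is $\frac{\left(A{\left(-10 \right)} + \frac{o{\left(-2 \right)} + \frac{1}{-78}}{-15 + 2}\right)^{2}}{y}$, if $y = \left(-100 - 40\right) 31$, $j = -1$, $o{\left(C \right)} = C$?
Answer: $- \frac{1461943}{637481520} \approx -0.0022933$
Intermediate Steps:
$A{\left(U \right)} = 3$ ($A{\left(U \right)} = -1 + 4 = 3$)
$y = -4340$ ($y = \left(-140\right) 31 = -4340$)
$\frac{\left(A{\left(-10 \right)} + \frac{o{\left(-2 \right)} + \frac{1}{-78}}{-15 + 2}\right)^{2}}{y} = \frac{\left(3 + \frac{-2 + \frac{1}{-78}}{-15 + 2}\right)^{2}}{-4340} = \left(3 + \frac{-2 - \frac{1}{78}}{-13}\right)^{2} \left(- \frac{1}{4340}\right) = \left(3 - - \frac{157}{1014}\right)^{2} \left(- \frac{1}{4340}\right) = \left(3 + \frac{157}{1014}\right)^{2} \left(- \frac{1}{4340}\right) = \left(\frac{3199}{1014}\right)^{2} \left(- \frac{1}{4340}\right) = \frac{10233601}{1028196} \left(- \frac{1}{4340}\right) = - \frac{1461943}{637481520}$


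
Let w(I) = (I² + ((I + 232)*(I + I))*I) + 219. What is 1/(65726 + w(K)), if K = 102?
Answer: 1/7026221 ≈ 1.4232e-7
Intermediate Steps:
w(I) = 219 + I² + 2*I²*(232 + I) (w(I) = (I² + ((232 + I)*(2*I))*I) + 219 = (I² + (2*I*(232 + I))*I) + 219 = (I² + 2*I²*(232 + I)) + 219 = 219 + I² + 2*I²*(232 + I))
1/(65726 + w(K)) = 1/(65726 + (219 + 2*102³ + 465*102²)) = 1/(65726 + (219 + 2*1061208 + 465*10404)) = 1/(65726 + (219 + 2122416 + 4837860)) = 1/(65726 + 6960495) = 1/7026221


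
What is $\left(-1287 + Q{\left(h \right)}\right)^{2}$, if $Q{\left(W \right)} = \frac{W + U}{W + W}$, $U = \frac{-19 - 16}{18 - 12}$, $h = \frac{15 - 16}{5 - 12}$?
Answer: $\frac{245956489}{144} \approx 1.708 \cdot 10^{6}$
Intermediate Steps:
$h = \frac{1}{7}$ ($h = - \frac{1}{-7} = \left(-1\right) \left(- \frac{1}{7}\right) = \frac{1}{7} \approx 0.14286$)
$U = - \frac{35}{6} \approx -5.8333$
$Q{\left(W \right)} = \frac{- \frac{35}{6} + W}{2 W}$ ($Q{\left(W \right)} = \frac{W - \frac{35}{6}}{W + W} = \frac{- \frac{35}{6} + W}{2 W}$)
$\left(-1287 + Q{\left(h \right)}\right)^{2} = \left(-1287 + \frac{\frac{1}{\frac{1}{7}} \left(-35 + 6 \cdot \frac{1}{7}\right)}{12}\right)^{2} = \left(-1287 + \frac{1}{12} \cdot 7 \left(-35 + \frac{6}{7}\right)\right)^{2} = \left(-1287 + \frac{1}{12} \cdot 7 \left(- \frac{239}{7}\right)\right)^{2} = \left(-1287 - \frac{239}{12}\right)^{2} = \left(- \frac{15683}{12}\right)^{2} = \frac{245956489}{144}$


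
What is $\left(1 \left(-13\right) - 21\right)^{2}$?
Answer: $1156$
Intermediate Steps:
$\left(1 \left(-13\right) - 21\right)^{2} = \left(-13 - 21\right)^{2} = \left(-34\right)^{2} = 1156$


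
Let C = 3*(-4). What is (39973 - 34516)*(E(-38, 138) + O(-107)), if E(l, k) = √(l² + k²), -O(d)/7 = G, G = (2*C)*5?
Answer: 4583880 + 10914*√5122 ≈ 5.3650e+6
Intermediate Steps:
C = -12
G = -120 (G = (2*(-12))*5 = -24*5 = -120)
O(d) = 840 (O(d) = -7*(-120) = 840)
E(l, k) = √(k² + l²)
(39973 - 34516)*(E(-38, 138) + O(-107)) = (39973 - 34516)*(√(138² + (-38)²) + 840) = 5457*(√(19044 + 1444) + 840) = 5457*(√20488 + 840) = 5457*(2*√5122 + 840) = 5457*(840 + 2*√5122) = 4583880 + 10914*√5122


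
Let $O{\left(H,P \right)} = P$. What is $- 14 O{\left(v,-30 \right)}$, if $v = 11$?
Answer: $420$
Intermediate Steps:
$- 14 O{\left(v,-30 \right)} = \left(-14\right) \left(-30\right) = 420$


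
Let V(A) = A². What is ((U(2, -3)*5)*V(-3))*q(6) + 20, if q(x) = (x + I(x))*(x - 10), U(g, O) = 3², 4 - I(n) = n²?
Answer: 42140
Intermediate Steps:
I(n) = 4 - n²
U(g, O) = 9
q(x) = (-10 + x)*(4 + x - x²) (q(x) = (x + (4 - x²))*(x - 10) = (4 + x - x²)*(-10 + x) = (-10 + x)*(4 + x - x²))
((U(2, -3)*5)*V(-3))*q(6) + 20 = ((9*5)*(-3)²)*(-40 - 1*6³ - 6*6 + 11*6²) + 20 = (45*9)*(-40 - 1*216 - 36 + 11*36) + 20 = 405*(-40 - 216 - 36 + 396) + 20 = 405*104 + 20 = 42120 + 20 = 42140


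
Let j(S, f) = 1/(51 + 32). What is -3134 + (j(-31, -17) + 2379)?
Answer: -62664/83 ≈ -754.99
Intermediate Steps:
j(S, f) = 1/83
-3134 + (j(-31, -17) + 2379) = -3134 + (1/83 + 2379) = -3134 + 197458/83 = -62664/83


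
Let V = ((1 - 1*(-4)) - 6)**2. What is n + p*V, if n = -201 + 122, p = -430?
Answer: -509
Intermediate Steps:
n = -79
V = 1 (V = ((1 + 4) - 6)**2 = (5 - 6)**2 = (-1)**2 = 1)
n + p*V = -79 - 430*1 = -79 - 430 = -509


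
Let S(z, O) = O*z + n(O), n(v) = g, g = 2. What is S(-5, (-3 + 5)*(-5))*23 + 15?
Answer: 1211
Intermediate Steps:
n(v) = 2
S(z, O) = 2 + O*z (S(z, O) = O*z + 2 = 2 + O*z)
S(-5, (-3 + 5)*(-5))*23 + 15 = (2 + ((-3 + 5)*(-5))*(-5))*23 + 15 = (2 + (2*(-5))*(-5))*23 + 15 = (2 - 10*(-5))*23 + 15 = (2 + 50)*23 + 15 = 52*23 + 15 = 1196 + 15 = 1211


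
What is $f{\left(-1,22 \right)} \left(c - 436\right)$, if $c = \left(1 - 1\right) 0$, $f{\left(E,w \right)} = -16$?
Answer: $6976$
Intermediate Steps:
$c = 0$ ($c = 0 \cdot 0 = 0$)
$f{\left(-1,22 \right)} \left(c - 436\right) = - 16 \left(0 - 436\right) = \left(-16\right) \left(-436\right) = 6976$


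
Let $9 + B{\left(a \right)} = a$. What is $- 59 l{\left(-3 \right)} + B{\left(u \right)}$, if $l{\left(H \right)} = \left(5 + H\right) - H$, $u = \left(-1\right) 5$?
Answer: $-309$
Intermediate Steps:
$u = -5$
$l{\left(H \right)} = 5$
$B{\left(a \right)} = -9 + a$
$- 59 l{\left(-3 \right)} + B{\left(u \right)} = \left(-59\right) 5 - 14 = -295 - 14 = -309$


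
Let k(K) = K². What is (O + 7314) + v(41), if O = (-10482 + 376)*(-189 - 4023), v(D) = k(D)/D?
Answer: 42573827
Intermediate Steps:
v(D) = D (v(D) = D²/D = D)
O = 42566472 (O = -10106*(-4212) = 42566472)
(O + 7314) + v(41) = (42566472 + 7314) + 41 = 42573786 + 41 = 42573827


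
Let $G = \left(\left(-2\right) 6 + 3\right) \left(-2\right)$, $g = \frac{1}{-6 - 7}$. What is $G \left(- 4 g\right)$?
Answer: $\frac{72}{13} \approx 5.5385$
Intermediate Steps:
$g = - \frac{1}{13}$ ($g = \frac{1}{-13} = - \frac{1}{13} \approx -0.076923$)
$G = 18$ ($G = \left(-12 + 3\right) \left(-2\right) = \left(-9\right) \left(-2\right) = 18$)
$G \left(- 4 g\right) = 18 \left(\left(-4\right) \left(- \frac{1}{13}\right)\right) = 18 \cdot \frac{4}{13} = \frac{72}{13}$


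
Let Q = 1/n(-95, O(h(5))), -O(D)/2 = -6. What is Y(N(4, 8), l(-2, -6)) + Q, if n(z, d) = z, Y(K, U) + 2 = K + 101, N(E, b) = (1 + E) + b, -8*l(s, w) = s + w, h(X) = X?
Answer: 10639/95 ≈ 111.99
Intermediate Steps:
l(s, w) = -s/8 - w/8 (l(s, w) = -(s + w)/8 = -s/8 - w/8)
O(D) = 12 (O(D) = -2*(-6) = 12)
N(E, b) = 1 + E + b
Y(K, U) = 99 + K (Y(K, U) = -2 + (K + 101) = -2 + (101 + K) = 99 + K)
Q = -1/95 (Q = 1/(-95) = -1/95 ≈ -0.010526)
Y(N(4, 8), l(-2, -6)) + Q = (99 + (1 + 4 + 8)) - 1/95 = (99 + 13) - 1/95 = 112 - 1/95 = 10639/95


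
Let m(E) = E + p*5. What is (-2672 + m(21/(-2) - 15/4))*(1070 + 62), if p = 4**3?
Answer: -2678595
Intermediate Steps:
p = 64
m(E) = 320 + E (m(E) = E + 64*5 = E + 320 = 320 + E)
(-2672 + m(21/(-2) - 15/4))*(1070 + 62) = (-2672 + (320 + (21/(-2) - 15/4)))*(1070 + 62) = (-2672 + (320 + (21*(-1/2) - 15*1/4)))*1132 = (-2672 + (320 + (-21/2 - 15/4)))*1132 = (-2672 + (320 - 57/4))*1132 = (-2672 + 1223/4)*1132 = -9465/4*1132 = -2678595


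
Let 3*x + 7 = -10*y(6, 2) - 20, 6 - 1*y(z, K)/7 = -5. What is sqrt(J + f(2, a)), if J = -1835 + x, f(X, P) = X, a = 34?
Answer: 2*I*sqrt(4722)/3 ≈ 45.811*I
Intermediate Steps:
y(z, K) = 77 (y(z, K) = 42 - 7*(-5) = 42 + 35 = 77)
x = -797/3 (x = -7/3 + (-10*77 - 20)/3 = -7/3 + (-770 - 20)/3 = -7/3 + (1/3)*(-790) = -7/3 - 790/3 = -797/3 ≈ -265.67)
J = -6302/3 (J = -1835 - 797/3 = -6302/3 ≈ -2100.7)
sqrt(J + f(2, a)) = sqrt(-6302/3 + 2) = sqrt(-6296/3) = 2*I*sqrt(4722)/3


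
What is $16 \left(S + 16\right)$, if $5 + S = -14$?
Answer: $-48$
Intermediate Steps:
$S = -19$ ($S = -5 - 14 = -19$)
$16 \left(S + 16\right) = 16 \left(-19 + 16\right) = 16 \left(-3\right) = -48$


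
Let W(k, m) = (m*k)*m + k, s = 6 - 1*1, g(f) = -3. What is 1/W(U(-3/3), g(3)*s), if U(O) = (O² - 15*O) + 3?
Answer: 1/4294 ≈ 0.00023288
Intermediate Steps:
s = 5 (s = 6 - 1 = 5)
U(O) = 3 + O² - 15*O
W(k, m) = k + k*m² (W(k, m) = (k*m)*m + k = k*m² + k = k + k*m²)
1/W(U(-3/3), g(3)*s) = 1/((3 + (-3/3)² - (-45)/3)*(1 + (-3*5)²)) = 1/((3 + (-3*⅓)² - (-45)/3)*(1 + (-15)²)) = 1/((3 + (-1)² - 15*(-1))*(1 + 225)) = 1/((3 + 1 + 15)*226) = 1/(19*226) = 1/4294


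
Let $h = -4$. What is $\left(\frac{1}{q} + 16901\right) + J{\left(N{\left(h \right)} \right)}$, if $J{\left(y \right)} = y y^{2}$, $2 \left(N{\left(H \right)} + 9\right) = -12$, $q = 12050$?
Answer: $\frac{162988301}{12050} \approx 13526.0$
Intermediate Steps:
$N{\left(H \right)} = -15$ ($N{\left(H \right)} = -9 + \frac{1}{2} \left(-12\right) = -9 - 6 = -15$)
$J{\left(y \right)} = y^{3}$
$\left(\frac{1}{q} + 16901\right) + J{\left(N{\left(h \right)} \right)} = \left(\frac{1}{12050} + 16901\right) + \left(-15\right)^{3} = \left(\frac{1}{12050} + 16901\right) - 3375 = \frac{203657051}{12050} - 3375 = \frac{162988301}{12050}$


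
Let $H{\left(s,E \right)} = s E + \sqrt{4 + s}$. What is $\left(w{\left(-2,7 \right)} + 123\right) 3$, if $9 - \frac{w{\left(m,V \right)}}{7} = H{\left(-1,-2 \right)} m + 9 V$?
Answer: $-681 + 42 \sqrt{3} \approx -608.25$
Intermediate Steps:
$H{\left(s,E \right)} = \sqrt{4 + s} + E s$ ($H{\left(s,E \right)} = E s + \sqrt{4 + s} = \sqrt{4 + s} + E s$)
$w{\left(m,V \right)} = 63 - 63 V - 7 m \left(2 + \sqrt{3}\right)$ ($w{\left(m,V \right)} = 63 - 7 \left(\left(\sqrt{4 - 1} - -2\right) m + 9 V\right) = 63 - 7 \left(\left(\sqrt{3} + 2\right) m + 9 V\right) = 63 - 7 \left(\left(2 + \sqrt{3}\right) m + 9 V\right) = 63 - 7 \left(m \left(2 + \sqrt{3}\right) + 9 V\right) = 63 - 7 \left(9 V + m \left(2 + \sqrt{3}\right)\right) = 63 - \left(63 V + 7 m \left(2 + \sqrt{3}\right)\right) = 63 - 63 V - 7 m \left(2 + \sqrt{3}\right)$)
$\left(w{\left(-2,7 \right)} + 123\right) 3 = \left(\left(63 - 441 - - 14 \left(2 + \sqrt{3}\right)\right) + 123\right) 3 = \left(\left(63 - 441 + \left(28 + 14 \sqrt{3}\right)\right) + 123\right) 3 = \left(\left(-350 + 14 \sqrt{3}\right) + 123\right) 3 = \left(-227 + 14 \sqrt{3}\right) 3 = -681 + 42 \sqrt{3}$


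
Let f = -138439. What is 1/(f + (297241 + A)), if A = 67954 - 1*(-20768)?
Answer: 1/247524 ≈ 4.0400e-6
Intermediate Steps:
A = 88722 (A = 67954 + 20768 = 88722)
1/(f + (297241 + A)) = 1/(-138439 + (297241 + 88722)) = 1/(-138439 + 385963) = 1/247524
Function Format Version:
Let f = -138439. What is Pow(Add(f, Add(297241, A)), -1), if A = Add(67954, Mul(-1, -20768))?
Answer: Rational(1, 247524) ≈ 4.0400e-6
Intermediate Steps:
A = 88722 (A = Add(67954, 20768) = 88722)
Pow(Add(f, Add(297241, A)), -1) = Pow(Add(-138439, Add(297241, 88722)), -1) = Pow(Add(-138439, 385963), -1) = Pow(247524, -1) = Rational(1, 247524)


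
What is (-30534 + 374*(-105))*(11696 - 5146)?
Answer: -457216200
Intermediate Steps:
(-30534 + 374*(-105))*(11696 - 5146) = (-30534 - 39270)*6550 = -69804*6550 = -457216200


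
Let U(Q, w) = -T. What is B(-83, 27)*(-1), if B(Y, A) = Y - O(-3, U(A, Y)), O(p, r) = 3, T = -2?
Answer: 86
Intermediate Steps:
U(Q, w) = 2 (U(Q, w) = -1*(-2) = 2)
B(Y, A) = -3 + Y (B(Y, A) = Y - 1*3 = Y - 3 = -3 + Y)
B(-83, 27)*(-1) = (-3 - 83)*(-1) = -86*(-1) = 86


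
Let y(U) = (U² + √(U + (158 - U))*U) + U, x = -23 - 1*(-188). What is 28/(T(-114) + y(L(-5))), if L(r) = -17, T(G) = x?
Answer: 12236/145307 + 476*√158/145307 ≈ 0.12538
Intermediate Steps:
x = 165 (x = -23 + 188 = 165)
T(G) = 165
y(U) = U + U² + U*√158 (y(U) = (U² + √158*U) + U = (U² + U*√158) + U = U + U² + U*√158)
28/(T(-114) + y(L(-5))) = 28/(165 - 17*(1 - 17 + √158)) = 28/(165 - 17*(-16 + √158)) = 28/(165 + (272 - 17*√158)) = 28/(437 - 17*√158)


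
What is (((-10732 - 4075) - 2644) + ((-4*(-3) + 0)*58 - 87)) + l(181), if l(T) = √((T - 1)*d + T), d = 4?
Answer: -16842 + √901 ≈ -16812.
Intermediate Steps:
l(T) = √(-4 + 5*T) (l(T) = √((T - 1)*4 + T) = √((-1 + T)*4 + T) = √((-4 + 4*T) + T) = √(-4 + 5*T))
(((-10732 - 4075) - 2644) + ((-4*(-3) + 0)*58 - 87)) + l(181) = (((-10732 - 4075) - 2644) + ((-4*(-3) + 0)*58 - 87)) + √(-4 + 5*181) = ((-14807 - 2644) + ((12 + 0)*58 - 87)) + √(-4 + 905) = (-17451 + (12*58 - 87)) + √901 = (-17451 + (696 - 87)) + √901 = (-17451 + 609) + √901 = -16842 + √901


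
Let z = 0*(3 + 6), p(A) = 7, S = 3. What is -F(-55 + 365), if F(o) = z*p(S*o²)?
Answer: 0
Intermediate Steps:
z = 0 (z = 0*9 = 0)
F(o) = 0 (F(o) = 0*7 = 0)
-F(-55 + 365) = -1*0 = 0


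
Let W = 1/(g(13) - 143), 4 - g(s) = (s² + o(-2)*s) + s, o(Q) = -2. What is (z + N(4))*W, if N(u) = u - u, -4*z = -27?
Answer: -27/1180 ≈ -0.022881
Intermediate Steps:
z = 27/4 (z = -¼*(-27) = 27/4 ≈ 6.7500)
N(u) = 0
g(s) = 4 + s - s² (g(s) = 4 - ((s² - 2*s) + s) = 4 - (s² - s) = 4 + (s - s²) = 4 + s - s²)
W = -1/295 (W = 1/((4 + 13 - 1*13²) - 143) = 1/((4 + 13 - 1*169) - 143) = 1/((4 + 13 - 169) - 143) = 1/(-152 - 143) = 1/(-295) = -1/295 ≈ -0.0033898)
(z + N(4))*W = (27/4 + 0)*(-1/295) = (27/4)*(-1/295) = -27/1180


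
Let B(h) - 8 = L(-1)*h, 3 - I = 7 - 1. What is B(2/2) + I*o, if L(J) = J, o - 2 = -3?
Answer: 10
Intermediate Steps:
I = -3 (I = 3 - (7 - 1) = 3 - 1*6 = 3 - 6 = -3)
o = -1 (o = 2 - 3 = -1)
B(h) = 8 - h
B(2/2) + I*o = (8 - 2/2) - 3*(-1) = (8 - 2/2) + 3 = (8 - 1*1) + 3 = (8 - 1) + 3 = 7 + 3 = 10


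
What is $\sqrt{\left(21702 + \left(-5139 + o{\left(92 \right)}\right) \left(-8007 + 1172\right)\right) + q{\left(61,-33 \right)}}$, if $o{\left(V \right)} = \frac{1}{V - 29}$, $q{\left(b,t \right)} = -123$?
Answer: $\frac{\sqrt{15499622159}}{21} \approx 5928.5$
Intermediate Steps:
$o{\left(V \right)} = \frac{1}{-29 + V}$
$\sqrt{\left(21702 + \left(-5139 + o{\left(92 \right)}\right) \left(-8007 + 1172\right)\right) + q{\left(61,-33 \right)}} = \sqrt{\left(21702 + \left(-5139 + \frac{1}{-29 + 92}\right) \left(-8007 + 1172\right)\right) - 123} = \sqrt{\left(21702 + \left(-5139 + \frac{1}{63}\right) \left(-6835\right)\right) - 123} = \sqrt{\left(21702 - - \frac{2212872260}{63}\right) - 123} = \sqrt{\left(21702 + \frac{2212872260}{63}\right) - 123} = \sqrt{\frac{2214239486}{63} - 123} = \sqrt{\frac{2214231737}{63}} = \frac{\sqrt{15499622159}}{21}$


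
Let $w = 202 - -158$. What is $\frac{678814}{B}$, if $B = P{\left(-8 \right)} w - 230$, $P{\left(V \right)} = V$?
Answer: $- \frac{339407}{1555} \approx -218.27$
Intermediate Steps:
$w = 360$ ($w = 202 + 158 = 360$)
$B = -3110$ ($B = \left(-8\right) 360 - 230 = -2880 - 230 = -3110$)
$\frac{678814}{B} = \frac{678814}{-3110} = 678814 \left(- \frac{1}{3110}\right) = - \frac{339407}{1555}$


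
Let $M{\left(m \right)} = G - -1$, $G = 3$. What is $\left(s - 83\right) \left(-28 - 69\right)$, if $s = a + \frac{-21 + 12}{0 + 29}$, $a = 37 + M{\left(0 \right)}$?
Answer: $\frac{119019}{29} \approx 4104.1$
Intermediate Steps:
$M{\left(m \right)} = 4$ ($M{\left(m \right)} = 3 - -1 = 3 + 1 = 4$)
$a = 41$ ($a = 37 + 4 = 41$)
$s = \frac{1180}{29}$ ($s = 41 + \frac{-21 + 12}{0 + 29} = 41 - \frac{9}{29} = \frac{1180}{29} \approx 40.69$)
$\left(s - 83\right) \left(-28 - 69\right) = \left(\frac{1180}{29} - 83\right) \left(-28 - 69\right) = \left(\frac{1180}{29} - 83\right) \left(-97\right) = \left(- \frac{1227}{29}\right) \left(-97\right) = \frac{119019}{29}$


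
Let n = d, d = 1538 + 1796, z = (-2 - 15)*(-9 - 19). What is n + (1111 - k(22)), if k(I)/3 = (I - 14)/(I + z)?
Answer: 368931/83 ≈ 4445.0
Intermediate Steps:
z = 476 (z = -17*(-28) = 476)
d = 3334
k(I) = 3*(-14 + I)/(476 + I) (k(I) = 3*((I - 14)/(I + 476)) = 3*((-14 + I)/(476 + I)) = 3*(-14 + I)/(476 + I))
n = 3334
n + (1111 - k(22)) = 3334 + (1111 - 3*(-14 + 22)/(476 + 22)) = 3334 + (1111 - 3*8/498) = 3334 + (1111 - 1*4/83) = 3334 + (1111 - 4/83) = 3334 + 92209/83 = 368931/83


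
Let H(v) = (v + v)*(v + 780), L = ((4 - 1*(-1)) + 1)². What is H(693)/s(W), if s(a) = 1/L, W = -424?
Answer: 73496808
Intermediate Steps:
L = 36 (L = ((4 + 1) + 1)² = (5 + 1)² = 6² = 36)
H(v) = 2*v*(780 + v) (H(v) = (2*v)*(780 + v) = 2*v*(780 + v))
s(a) = 1/36
H(693)/s(W) = (2*693*(780 + 693))/(1/36) = (2*693*1473)*36 = 2041578*36 = 73496808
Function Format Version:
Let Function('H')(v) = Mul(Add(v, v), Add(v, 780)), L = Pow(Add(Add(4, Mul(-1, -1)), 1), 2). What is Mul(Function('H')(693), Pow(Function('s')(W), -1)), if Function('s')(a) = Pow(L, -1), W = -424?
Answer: 73496808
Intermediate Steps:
L = 36 (L = Pow(Add(Add(4, 1), 1), 2) = Pow(Add(5, 1), 2) = Pow(6, 2) = 36)
Function('H')(v) = Mul(2, v, Add(780, v)) (Function('H')(v) = Mul(Mul(2, v), Add(780, v)) = Mul(2, v, Add(780, v)))
Function('s')(a) = Rational(1, 36) (Function('s')(a) = Pow(36, -1) = Rational(1, 36))
Mul(Function('H')(693), Pow(Function('s')(W), -1)) = Mul(Mul(2, 693, Add(780, 693)), Pow(Rational(1, 36), -1)) = Mul(Mul(2, 693, 1473), 36) = Mul(2041578, 36) = 73496808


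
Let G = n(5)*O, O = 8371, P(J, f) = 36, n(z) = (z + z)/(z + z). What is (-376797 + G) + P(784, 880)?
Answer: -368390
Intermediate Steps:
n(z) = 1 (n(z) = (2*z)/((2*z)) = (2*z)*(1/(2*z)) = 1)
G = 8371 (G = 1*8371 = 8371)
(-376797 + G) + P(784, 880) = (-376797 + 8371) + 36 = -368426 + 36 = -368390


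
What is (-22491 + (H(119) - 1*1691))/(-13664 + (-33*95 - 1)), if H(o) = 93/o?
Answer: 575513/399840 ≈ 1.4394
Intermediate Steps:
(-22491 + (H(119) - 1*1691))/(-13664 + (-33*95 - 1)) = (-22491 + (93/119 - 1*1691))/(-13664 + (-33*95 - 1)) = (-22491 + (93*(1/119) - 1691))/(-13664 + (-3135 - 1)) = (-22491 + (93/119 - 1691))/(-13664 - 3136) = (-22491 - 201136/119)/(-16800) = -2877565/119*(-1/16800) = 575513/399840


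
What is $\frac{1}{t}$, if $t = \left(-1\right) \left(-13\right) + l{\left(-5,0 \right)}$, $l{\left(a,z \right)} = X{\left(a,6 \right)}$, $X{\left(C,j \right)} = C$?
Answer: $\frac{1}{8} \approx 0.125$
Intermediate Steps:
$l{\left(a,z \right)} = a$
$t = 8$ ($t = \left(-1\right) \left(-13\right) - 5 = 13 - 5 = 8$)
$\frac{1}{t} = \frac{1}{8}$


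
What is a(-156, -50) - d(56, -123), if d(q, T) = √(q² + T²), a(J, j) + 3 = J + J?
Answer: -315 - √18265 ≈ -450.15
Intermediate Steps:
a(J, j) = -3 + 2*J (a(J, j) = -3 + (J + J) = -3 + 2*J)
d(q, T) = √(T² + q²)
a(-156, -50) - d(56, -123) = (-3 + 2*(-156)) - √((-123)² + 56²) = (-3 - 312) - √(15129 + 3136) = -315 - √18265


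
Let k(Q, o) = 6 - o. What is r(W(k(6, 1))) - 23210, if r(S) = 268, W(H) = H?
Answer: -22942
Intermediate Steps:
r(W(k(6, 1))) - 23210 = 268 - 23210 = -22942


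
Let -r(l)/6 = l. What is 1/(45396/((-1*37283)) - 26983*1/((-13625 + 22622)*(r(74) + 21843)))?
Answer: -7177976796249/8740952756177 ≈ -0.82119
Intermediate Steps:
r(l) = -6*l
1/(45396/((-1*37283)) - 26983*1/((-13625 + 22622)*(r(74) + 21843))) = 1/(45396/((-1*37283)) - 26983*1/((-13625 + 22622)*(-6*74 + 21843))) = 1/(45396/(-37283) - 26983*1/(8997*(-444 + 21843))) = 1/(45396*(-1/37283) - 26983/(8997*21399)) = 1/(-45396/37283 - 26983/192526803) = 1/(-8740952756177/7177976796249) = -7177976796249/8740952756177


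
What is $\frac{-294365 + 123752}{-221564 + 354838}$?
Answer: $- \frac{170613}{133274} \approx -1.2802$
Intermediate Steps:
$\frac{-294365 + 123752}{-221564 + 354838} = - \frac{170613}{133274}$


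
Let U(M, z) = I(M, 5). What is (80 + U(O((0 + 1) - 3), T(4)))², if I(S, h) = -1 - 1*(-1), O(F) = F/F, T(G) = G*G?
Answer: 6400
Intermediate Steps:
T(G) = G²
O(F) = 1
I(S, h) = 0 (I(S, h) = -1 + 1 = 0)
U(M, z) = 0
(80 + U(O((0 + 1) - 3), T(4)))² = (80 + 0)² = 80² = 6400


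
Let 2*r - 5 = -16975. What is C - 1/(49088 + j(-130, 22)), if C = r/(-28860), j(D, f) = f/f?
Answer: 27766087/94447236 ≈ 0.29399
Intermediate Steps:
j(D, f) = 1
r = -8485 (r = 5/2 + (1/2)*(-16975) = 5/2 - 16975/2 = -8485)
C = 1697/5772 (C = -8485/(-28860) = -8485*(-1/28860) = 1697/5772 ≈ 0.29401)
C - 1/(49088 + j(-130, 22)) = 1697/5772 - 1/(49088 + 1) = 1697/5772 - 1/49089 = 27766087/94447236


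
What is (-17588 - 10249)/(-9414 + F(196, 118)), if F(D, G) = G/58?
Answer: 807273/272947 ≈ 2.9576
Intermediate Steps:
F(D, G) = G/58 (F(D, G) = G*(1/58) = G/58)
(-17588 - 10249)/(-9414 + F(196, 118)) = (-17588 - 10249)/(-9414 + (1/58)*118) = -27837/(-9414 + 59/29) = -27837/(-272947/29) = -27837*(-29/272947) = 807273/272947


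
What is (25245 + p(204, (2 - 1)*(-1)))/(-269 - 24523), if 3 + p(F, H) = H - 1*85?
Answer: -6289/6198 ≈ -1.0147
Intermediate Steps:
p(F, H) = -88 + H (p(F, H) = -3 + (H - 1*85) = -3 + (H - 85) = -3 + (-85 + H) = -88 + H)
(25245 + p(204, (2 - 1)*(-1)))/(-269 - 24523) = (25245 + (-88 + (2 - 1)*(-1)))/(-269 - 24523) = (25245 + (-88 + 1*(-1)))/(-24792) = (25245 + (-88 - 1))*(-1/24792) = (25245 - 89)*(-1/24792) = 25156*(-1/24792) = -6289/6198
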